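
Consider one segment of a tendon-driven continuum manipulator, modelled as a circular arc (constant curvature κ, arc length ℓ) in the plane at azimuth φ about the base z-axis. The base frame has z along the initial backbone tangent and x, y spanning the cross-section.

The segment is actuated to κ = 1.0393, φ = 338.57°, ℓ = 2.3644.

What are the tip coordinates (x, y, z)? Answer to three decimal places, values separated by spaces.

1.590 -0.624 0.608

θ = κ·ℓ = 1.0393 × 2.3644 = 2.45732 rad
ρ = (1 − cos θ)/κ = (1 − -0.77488)/1.0393 = 1.70776
z = sin θ / κ = 0.63211/1.0393 = 0.60821
x = ρ cos φ = 1.70776 × cos(338.57°) = 1.58970
y = ρ sin φ = 1.70776 × sin(338.57°) = -0.62396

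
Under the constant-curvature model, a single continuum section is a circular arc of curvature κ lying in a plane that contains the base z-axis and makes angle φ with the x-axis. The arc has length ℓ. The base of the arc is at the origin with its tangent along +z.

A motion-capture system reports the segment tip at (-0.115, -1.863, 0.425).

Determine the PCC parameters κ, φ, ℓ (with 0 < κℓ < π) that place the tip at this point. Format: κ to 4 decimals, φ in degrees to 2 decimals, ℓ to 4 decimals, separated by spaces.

1.0187 266.47 2.6444

ρ = √(x²+y²) = √(-0.115² + -1.863²) = 1.86655
φ = atan2(y, x) mod 360° = atan2(-1.863, -0.115) = 266.4677°
|p|² = ρ² + z² = 1.86655² + 0.425² = 3.66462
κ = 2ρ / |p|² = 2×1.86655 / 3.66462 = 1.01868
θ = 2·atan2(ρ, z) = 2·atan2(1.86655, 0.425) = 2.69384 rad
ℓ = θ/κ = 2.69384/1.01868 = 2.64443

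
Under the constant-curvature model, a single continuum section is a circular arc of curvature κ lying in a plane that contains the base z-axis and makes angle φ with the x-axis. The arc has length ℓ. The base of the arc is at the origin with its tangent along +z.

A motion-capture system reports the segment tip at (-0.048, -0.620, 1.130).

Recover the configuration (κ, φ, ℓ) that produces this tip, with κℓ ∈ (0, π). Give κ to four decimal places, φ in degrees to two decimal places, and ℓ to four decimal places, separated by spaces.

ρ = √(x²+y²) = √(-0.048² + -0.620²) = 0.62186
φ = atan2(y, x) mod 360° = atan2(-0.620, -0.048) = 265.5730°
|p|² = ρ² + z² = 0.62186² + 1.130² = 1.66360
κ = 2ρ / |p|² = 2×0.62186 / 1.66360 = 0.74760
θ = 2·atan2(ρ, z) = 2·atan2(0.62186, 1.130) = 1.00617 rad
ℓ = θ/κ = 1.00617/0.74760 = 1.34587

0.7476 265.57 1.3459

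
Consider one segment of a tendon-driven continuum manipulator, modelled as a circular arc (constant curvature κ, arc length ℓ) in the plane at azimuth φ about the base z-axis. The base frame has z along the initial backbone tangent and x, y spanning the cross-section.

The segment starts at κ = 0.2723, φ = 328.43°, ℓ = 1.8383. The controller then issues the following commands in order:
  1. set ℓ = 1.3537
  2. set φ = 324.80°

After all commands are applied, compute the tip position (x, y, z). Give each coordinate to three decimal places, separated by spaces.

initial: κ=0.2723, φ=328.43°, ℓ=1.8383
cmd 1: set ℓ=1.3537 → (κ,φ,ℓ)=(0.2723,328.43°,1.3537) → tip=(0.2102,-0.1291,1.3233)
cmd 2: set φ=324.80° → (κ,φ,ℓ)=(0.2723,324.80°,1.3537) → tip=(0.2016,-0.1422,1.3233)

0.202 -0.142 1.323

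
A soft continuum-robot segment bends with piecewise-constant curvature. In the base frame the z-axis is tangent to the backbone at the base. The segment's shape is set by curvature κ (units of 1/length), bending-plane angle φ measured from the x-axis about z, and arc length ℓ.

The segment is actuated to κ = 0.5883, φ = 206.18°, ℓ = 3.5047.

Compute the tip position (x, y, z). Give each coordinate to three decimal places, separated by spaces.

θ = κ·ℓ = 0.5883 × 3.5047 = 2.06182 rad
ρ = (1 − cos θ)/κ = (1 − -0.47152)/0.5883 = 2.50132
z = sin θ / κ = 0.88185/0.5883 = 1.49899
x = ρ cos φ = 2.50132 × cos(206.18°) = -2.24471
y = ρ sin φ = 2.50132 × sin(206.18°) = -1.10356

-2.245 -1.104 1.499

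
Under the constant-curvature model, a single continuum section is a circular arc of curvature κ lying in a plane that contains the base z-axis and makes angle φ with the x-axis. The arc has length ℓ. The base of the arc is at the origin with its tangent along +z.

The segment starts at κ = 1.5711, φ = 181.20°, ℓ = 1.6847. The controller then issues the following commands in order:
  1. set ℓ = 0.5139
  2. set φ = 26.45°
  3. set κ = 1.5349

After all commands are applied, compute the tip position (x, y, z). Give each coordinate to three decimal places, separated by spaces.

0.172 0.086 0.462

initial: κ=1.5711, φ=181.20°, ℓ=1.6847
cmd 1: set ℓ=0.5139 → (κ,φ,ℓ)=(1.5711,181.20°,0.5139) → tip=(-0.1964,-0.0041,0.4599)
cmd 2: set φ=26.45° → (κ,φ,ℓ)=(1.5711,26.45°,0.5139) → tip=(0.1759,0.0875,0.4599)
cmd 3: set κ=1.5349 → (κ,φ,ℓ)=(1.5349,26.45°,0.5139) → tip=(0.1722,0.0857,0.4622)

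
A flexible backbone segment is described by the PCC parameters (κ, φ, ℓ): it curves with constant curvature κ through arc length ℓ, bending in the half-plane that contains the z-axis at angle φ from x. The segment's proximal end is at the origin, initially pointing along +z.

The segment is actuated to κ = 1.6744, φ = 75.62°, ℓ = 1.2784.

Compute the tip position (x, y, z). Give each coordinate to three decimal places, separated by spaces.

0.228 0.891 0.503

θ = κ·ℓ = 1.6744 × 1.2784 = 2.14055 rad
ρ = (1 − cos θ)/κ = (1 − -0.53943)/1.6744 = 0.91939
z = sin θ / κ = 0.84203/1.6744 = 0.50289
x = ρ cos φ = 0.91939 × cos(75.62°) = 0.22833
y = ρ sin φ = 0.91939 × sin(75.62°) = 0.89059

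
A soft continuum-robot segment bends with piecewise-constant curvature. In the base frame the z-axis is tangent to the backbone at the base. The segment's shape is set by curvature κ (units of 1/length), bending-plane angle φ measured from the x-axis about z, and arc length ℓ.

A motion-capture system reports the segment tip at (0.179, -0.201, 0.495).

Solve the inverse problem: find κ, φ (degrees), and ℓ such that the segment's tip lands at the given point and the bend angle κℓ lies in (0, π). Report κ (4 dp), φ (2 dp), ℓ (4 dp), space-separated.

1.6956 311.69 0.5874

ρ = √(x²+y²) = √(0.179² + -0.201²) = 0.26915
φ = atan2(y, x) mod 360° = atan2(-0.201, 0.179) = 311.6866°
|p|² = ρ² + z² = 0.26915² + 0.495² = 0.31747
κ = 2ρ / |p|² = 2×0.26915 / 0.31747 = 1.69561
θ = 2·atan2(ρ, z) = 2·atan2(0.26915, 0.495) = 0.99605 rad
ℓ = θ/κ = 0.99605/1.69561 = 0.58743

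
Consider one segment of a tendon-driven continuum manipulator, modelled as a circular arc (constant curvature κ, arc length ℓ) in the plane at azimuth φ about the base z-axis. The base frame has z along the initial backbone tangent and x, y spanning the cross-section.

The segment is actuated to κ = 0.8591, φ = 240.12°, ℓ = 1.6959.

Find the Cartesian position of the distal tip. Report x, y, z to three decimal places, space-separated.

-0.514 -0.895 1.156

θ = κ·ℓ = 0.8591 × 1.6959 = 1.45695 rad
ρ = (1 − cos θ)/κ = (1 − 0.11360)/0.8591 = 1.03177
z = sin θ / κ = 0.99353/0.8591 = 1.15647
x = ρ cos φ = 1.03177 × cos(240.12°) = -0.51401
y = ρ sin φ = 1.03177 × sin(240.12°) = -0.89462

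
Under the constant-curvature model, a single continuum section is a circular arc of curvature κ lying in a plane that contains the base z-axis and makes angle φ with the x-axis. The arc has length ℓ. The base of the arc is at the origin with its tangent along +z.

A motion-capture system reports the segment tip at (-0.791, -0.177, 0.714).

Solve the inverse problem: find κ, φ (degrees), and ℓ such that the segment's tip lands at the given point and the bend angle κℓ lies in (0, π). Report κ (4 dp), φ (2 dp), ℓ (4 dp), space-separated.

1.3894 192.61 1.2216

ρ = √(x²+y²) = √(-0.791² + -0.177²) = 0.81056
φ = atan2(y, x) mod 360° = atan2(-0.177, -0.791) = 192.6131°
|p|² = ρ² + z² = 0.81056² + 0.714² = 1.16681
κ = 2ρ / |p|² = 2×0.81056 / 1.16681 = 1.38937
θ = 2·atan2(ρ, z) = 2·atan2(0.81056, 0.714) = 1.69730 rad
ℓ = θ/κ = 1.69730/1.38937 = 1.22164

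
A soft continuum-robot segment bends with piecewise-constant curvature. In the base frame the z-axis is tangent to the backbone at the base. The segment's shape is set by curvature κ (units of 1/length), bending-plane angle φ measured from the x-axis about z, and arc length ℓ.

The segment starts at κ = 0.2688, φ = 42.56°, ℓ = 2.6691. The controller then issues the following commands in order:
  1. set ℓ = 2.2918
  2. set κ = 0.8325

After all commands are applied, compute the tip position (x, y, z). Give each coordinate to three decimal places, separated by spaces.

initial: κ=0.2688, φ=42.56°, ℓ=2.6691
cmd 1: set ℓ=2.2918 → (κ,φ,ℓ)=(0.2688,42.56°,2.2918) → tip=(0.5037,0.4625,2.1496)
cmd 2: set κ=0.8325 → (κ,φ,ℓ)=(0.8325,42.56°,2.2918) → tip=(1.1774,1.0812,1.1336)

1.177 1.081 1.134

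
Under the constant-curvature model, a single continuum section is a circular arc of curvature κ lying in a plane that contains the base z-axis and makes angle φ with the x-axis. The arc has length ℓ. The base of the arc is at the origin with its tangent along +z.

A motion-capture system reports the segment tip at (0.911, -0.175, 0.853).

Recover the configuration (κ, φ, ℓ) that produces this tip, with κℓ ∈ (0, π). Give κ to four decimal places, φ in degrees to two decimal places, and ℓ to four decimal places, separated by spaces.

1.1682 349.13 1.4163

ρ = √(x²+y²) = √(0.911² + -0.175²) = 0.92766
φ = atan2(y, x) mod 360° = atan2(-0.175, 0.911) = 349.1261°
|p|² = ρ² + z² = 0.92766² + 0.853² = 1.58815
κ = 2ρ / |p|² = 2×0.92766 / 1.58815 = 1.16822
θ = 2·atan2(ρ, z) = 2·atan2(0.92766, 0.853) = 1.65460 rad
ℓ = θ/κ = 1.65460/1.16822 = 1.41634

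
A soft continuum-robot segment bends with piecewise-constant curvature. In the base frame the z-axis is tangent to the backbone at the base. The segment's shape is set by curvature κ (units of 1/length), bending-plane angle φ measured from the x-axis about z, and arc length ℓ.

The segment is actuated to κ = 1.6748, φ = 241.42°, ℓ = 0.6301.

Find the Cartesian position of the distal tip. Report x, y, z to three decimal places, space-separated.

θ = κ·ℓ = 1.6748 × 0.6301 = 1.05529 rad
ρ = (1 − cos θ)/κ = (1 − 0.49297)/1.6748 = 0.30274
z = sin θ / κ = 0.87004/1.6748 = 0.51949
x = ρ cos φ = 0.30274 × cos(241.42°) = -0.14483
y = ρ sin φ = 0.30274 × sin(241.42°) = -0.26585

-0.145 -0.266 0.519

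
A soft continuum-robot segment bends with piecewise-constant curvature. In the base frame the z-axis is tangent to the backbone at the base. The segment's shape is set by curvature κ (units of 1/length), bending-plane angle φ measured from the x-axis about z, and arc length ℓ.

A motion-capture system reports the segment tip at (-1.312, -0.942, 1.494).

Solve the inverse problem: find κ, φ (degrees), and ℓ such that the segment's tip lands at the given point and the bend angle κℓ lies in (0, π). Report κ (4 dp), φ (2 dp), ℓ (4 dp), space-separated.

0.6673 215.68 2.4706

ρ = √(x²+y²) = √(-1.312² + -0.942²) = 1.61515
φ = atan2(y, x) mod 360° = atan2(-0.942, -1.312) = 215.6779°
|p|² = ρ² + z² = 1.61515² + 1.494² = 4.84074
κ = 2ρ / |p|² = 2×1.61515 / 4.84074 = 0.66731
θ = 2·atan2(ρ, z) = 2·atan2(1.61515, 1.494) = 1.64869 rad
ℓ = θ/κ = 1.64869/0.66731 = 2.47063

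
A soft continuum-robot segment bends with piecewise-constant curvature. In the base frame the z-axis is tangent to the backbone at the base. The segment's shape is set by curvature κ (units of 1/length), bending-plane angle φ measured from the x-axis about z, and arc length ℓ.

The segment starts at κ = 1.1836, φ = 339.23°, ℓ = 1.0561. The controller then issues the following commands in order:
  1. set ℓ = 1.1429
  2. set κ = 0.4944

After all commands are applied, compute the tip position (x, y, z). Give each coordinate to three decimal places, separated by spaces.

initial: κ=1.1836, φ=339.23°, ℓ=1.0561
cmd 1: set ℓ=1.1429 → (κ,φ,ℓ)=(1.1836,339.23°,1.1429) → tip=(0.6191,-0.2348,0.8249)
cmd 2: set κ=0.4944 → (κ,φ,ℓ)=(0.4944,339.23°,1.1429) → tip=(0.2940,-0.1115,1.0830)

0.294 -0.111 1.083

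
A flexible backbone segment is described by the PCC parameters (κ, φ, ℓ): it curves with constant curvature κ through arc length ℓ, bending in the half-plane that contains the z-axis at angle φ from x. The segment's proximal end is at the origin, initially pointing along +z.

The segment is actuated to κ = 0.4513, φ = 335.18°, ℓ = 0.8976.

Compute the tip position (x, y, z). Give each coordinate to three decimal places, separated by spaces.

0.163 -0.075 0.873

θ = κ·ℓ = 0.4513 × 0.8976 = 0.40509 rad
ρ = (1 − cos θ)/κ = (1 − 0.91907)/0.4513 = 0.17933
z = sin θ / κ = 0.39410/0.4513 = 0.87325
x = ρ cos φ = 0.17933 × cos(335.18°) = 0.16277
y = ρ sin φ = 0.17933 × sin(335.18°) = -0.07528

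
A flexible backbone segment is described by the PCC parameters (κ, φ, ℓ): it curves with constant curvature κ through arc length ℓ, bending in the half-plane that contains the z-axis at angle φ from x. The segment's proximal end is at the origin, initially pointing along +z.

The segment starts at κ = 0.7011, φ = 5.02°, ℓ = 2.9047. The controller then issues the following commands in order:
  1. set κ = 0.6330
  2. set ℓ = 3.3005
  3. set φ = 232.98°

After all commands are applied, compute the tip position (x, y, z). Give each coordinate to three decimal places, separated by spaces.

initial: κ=0.7011, φ=5.02°, ℓ=2.9047
cmd 1: set κ=0.6330 → (κ,φ,ℓ)=(0.6330,5.02°,2.9047) → tip=(1.9903,0.1748,1.5234)
cmd 2: set ℓ=3.3005 → (κ,φ,ℓ)=(0.6330,5.02°,3.3005) → tip=(2.3535,0.2067,1.3722)
cmd 3: set φ=232.98° → (κ,φ,ℓ)=(0.6330,232.98°,3.3005) → tip=(-1.4225,-1.8863,1.3722)

-1.422 -1.886 1.372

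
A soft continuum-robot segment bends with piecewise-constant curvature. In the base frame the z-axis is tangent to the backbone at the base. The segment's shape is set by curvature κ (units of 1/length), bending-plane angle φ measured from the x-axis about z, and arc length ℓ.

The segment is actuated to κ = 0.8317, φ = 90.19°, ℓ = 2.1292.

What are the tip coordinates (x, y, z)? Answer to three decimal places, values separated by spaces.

θ = κ·ℓ = 0.8317 × 2.1292 = 1.77086 rad
ρ = (1 − cos θ)/κ = (1 − -0.19873)/0.8317 = 1.44130
z = sin θ / κ = 0.98005/0.8317 = 1.17838
x = ρ cos φ = 1.44130 × cos(90.19°) = -0.00478
y = ρ sin φ = 1.44130 × sin(90.19°) = 1.44129

-0.005 1.441 1.178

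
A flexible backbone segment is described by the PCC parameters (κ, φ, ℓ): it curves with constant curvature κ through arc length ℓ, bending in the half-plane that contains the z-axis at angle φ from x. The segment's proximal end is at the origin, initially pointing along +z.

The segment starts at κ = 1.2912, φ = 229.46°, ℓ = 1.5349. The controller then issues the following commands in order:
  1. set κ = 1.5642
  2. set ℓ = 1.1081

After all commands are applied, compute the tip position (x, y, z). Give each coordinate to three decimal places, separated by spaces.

initial: κ=1.2912, φ=229.46°, ℓ=1.5349
cmd 1: set κ=1.5642 → (κ,φ,ℓ)=(1.5642,229.46°,1.5349) → tip=(-0.7222,-0.8444,0.4314)
cmd 2: set ℓ=1.1081 → (κ,φ,ℓ)=(1.5642,229.46°,1.1081) → tip=(-0.4828,-0.5644,0.6309)

-0.483 -0.564 0.631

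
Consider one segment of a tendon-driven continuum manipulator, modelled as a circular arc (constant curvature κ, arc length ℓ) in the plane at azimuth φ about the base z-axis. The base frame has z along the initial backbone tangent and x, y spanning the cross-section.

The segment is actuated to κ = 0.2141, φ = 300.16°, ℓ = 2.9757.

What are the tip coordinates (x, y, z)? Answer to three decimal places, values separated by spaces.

0.460 -0.792 2.778

θ = κ·ℓ = 0.2141 × 2.9757 = 0.63710 rad
ρ = (1 − cos θ)/κ = (1 − 0.80383)/0.2141 = 0.91627
z = sin θ / κ = 0.59486/0.2141 = 2.77844
x = ρ cos φ = 0.91627 × cos(300.16°) = 0.46035
y = ρ sin φ = 0.91627 × sin(300.16°) = -0.79223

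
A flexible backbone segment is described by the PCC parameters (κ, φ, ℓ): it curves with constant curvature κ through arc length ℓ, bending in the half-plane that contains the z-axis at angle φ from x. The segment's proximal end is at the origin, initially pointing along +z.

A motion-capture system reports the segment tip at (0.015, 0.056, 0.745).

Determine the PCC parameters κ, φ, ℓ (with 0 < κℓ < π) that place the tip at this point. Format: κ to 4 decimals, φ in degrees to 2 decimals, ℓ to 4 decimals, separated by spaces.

0.2076 75.00 0.7480

ρ = √(x²+y²) = √(0.015² + 0.056²) = 0.05797
φ = atan2(y, x) mod 360° = atan2(0.056, 0.015) = 75.0049°
|p|² = ρ² + z² = 0.05797² + 0.745² = 0.55839
κ = 2ρ / |p|² = 2×0.05797 / 0.55839 = 0.20765
θ = 2·atan2(ρ, z) = 2·atan2(0.05797, 0.745) = 0.15532 rad
ℓ = θ/κ = 0.15532/0.20765 = 0.74800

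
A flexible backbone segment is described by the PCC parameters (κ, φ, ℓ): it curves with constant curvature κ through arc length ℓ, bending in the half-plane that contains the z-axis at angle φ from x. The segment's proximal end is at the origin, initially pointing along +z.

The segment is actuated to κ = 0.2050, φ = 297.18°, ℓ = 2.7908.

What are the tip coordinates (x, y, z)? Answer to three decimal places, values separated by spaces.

0.355 -0.691 2.641

θ = κ·ℓ = 0.2050 × 2.7908 = 0.57211 rad
ρ = (1 − cos θ)/κ = (1 − 0.84076)/0.2050 = 0.77679
z = sin θ / κ = 0.54141/0.2050 = 2.64103
x = ρ cos φ = 0.77679 × cos(297.18°) = 0.35483
y = ρ sin φ = 0.77679 × sin(297.18°) = -0.69101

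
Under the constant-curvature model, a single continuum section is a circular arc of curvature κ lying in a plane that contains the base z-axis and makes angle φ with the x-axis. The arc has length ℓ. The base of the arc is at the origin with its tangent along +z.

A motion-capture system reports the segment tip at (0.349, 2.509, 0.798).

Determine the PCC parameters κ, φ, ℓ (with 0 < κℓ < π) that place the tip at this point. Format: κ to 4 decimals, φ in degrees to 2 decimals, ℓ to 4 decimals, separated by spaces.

0.7183 82.08 3.5242

ρ = √(x²+y²) = √(0.349² + 2.509²) = 2.53316
φ = atan2(y, x) mod 360° = atan2(2.509, 0.349) = 82.0810°
|p|² = ρ² + z² = 2.53316² + 0.798² = 7.05369
κ = 2ρ / |p|² = 2×2.53316 / 7.05369 = 0.71825
θ = 2·atan2(ρ, z) = 2·atan2(2.53316, 0.798) = 2.53123 rad
ℓ = θ/κ = 2.53123/0.71825 = 3.52416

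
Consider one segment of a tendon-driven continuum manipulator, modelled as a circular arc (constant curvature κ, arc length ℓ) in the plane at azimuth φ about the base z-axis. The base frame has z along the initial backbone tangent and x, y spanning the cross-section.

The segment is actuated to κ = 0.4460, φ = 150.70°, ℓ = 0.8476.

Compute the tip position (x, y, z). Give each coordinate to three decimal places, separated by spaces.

θ = κ·ℓ = 0.4460 × 0.8476 = 0.37803 rad
ρ = (1 − cos θ)/κ = (1 − 0.92939)/0.4460 = 0.15831
z = sin θ / κ = 0.36909/0.4460 = 0.82756
x = ρ cos φ = 0.15831 × cos(150.70°) = -0.13806
y = ρ sin φ = 0.15831 × sin(150.70°) = 0.07747

-0.138 0.077 0.828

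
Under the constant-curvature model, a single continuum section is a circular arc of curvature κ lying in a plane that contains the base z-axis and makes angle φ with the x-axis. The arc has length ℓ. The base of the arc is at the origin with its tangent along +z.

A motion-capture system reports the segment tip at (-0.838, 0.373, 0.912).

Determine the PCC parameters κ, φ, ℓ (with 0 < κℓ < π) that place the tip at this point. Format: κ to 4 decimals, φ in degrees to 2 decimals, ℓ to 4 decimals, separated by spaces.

ρ = √(x²+y²) = √(-0.838² + 0.373²) = 0.91726
φ = atan2(y, x) mod 360° = atan2(0.373, -0.838) = 156.0058°
|p|² = ρ² + z² = 0.91726² + 0.912² = 1.67312
κ = 2ρ / |p|² = 2×0.91726 / 1.67312 = 1.09647
θ = 2·atan2(ρ, z) = 2·atan2(0.91726, 0.912) = 1.57655 rad
ℓ = θ/κ = 1.57655/1.09647 = 1.43784

1.0965 156.01 1.4378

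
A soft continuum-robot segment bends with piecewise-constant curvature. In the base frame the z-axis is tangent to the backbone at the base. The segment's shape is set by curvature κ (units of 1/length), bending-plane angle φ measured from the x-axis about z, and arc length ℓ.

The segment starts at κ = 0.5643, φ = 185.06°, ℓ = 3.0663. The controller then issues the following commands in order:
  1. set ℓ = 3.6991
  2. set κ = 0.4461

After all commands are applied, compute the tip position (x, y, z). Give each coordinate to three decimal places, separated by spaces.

-2.410 -0.213 2.235

initial: κ=0.5643, φ=185.06°, ℓ=3.0663
cmd 1: set ℓ=3.6991 → (κ,φ,ℓ)=(0.5643,185.06°,3.6991) → tip=(-2.6371,-0.2335,1.5408)
cmd 2: set κ=0.4461 → (κ,φ,ℓ)=(0.4461,185.06°,3.6991) → tip=(-2.4100,-0.2134,2.2346)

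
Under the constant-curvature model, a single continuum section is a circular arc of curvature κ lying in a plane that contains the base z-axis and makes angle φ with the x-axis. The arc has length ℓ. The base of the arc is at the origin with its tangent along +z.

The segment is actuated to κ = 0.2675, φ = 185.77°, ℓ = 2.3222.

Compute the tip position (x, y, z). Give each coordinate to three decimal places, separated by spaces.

θ = κ·ℓ = 0.2675 × 2.3222 = 0.62119 rad
ρ = (1 − cos θ)/κ = (1 − 0.81319)/0.2675 = 0.69837
z = sin θ / κ = 0.58200/0.2675 = 2.17571
x = ρ cos φ = 0.69837 × cos(185.77°) = -0.69483
y = ρ sin φ = 0.69837 × sin(185.77°) = -0.07021

-0.695 -0.070 2.176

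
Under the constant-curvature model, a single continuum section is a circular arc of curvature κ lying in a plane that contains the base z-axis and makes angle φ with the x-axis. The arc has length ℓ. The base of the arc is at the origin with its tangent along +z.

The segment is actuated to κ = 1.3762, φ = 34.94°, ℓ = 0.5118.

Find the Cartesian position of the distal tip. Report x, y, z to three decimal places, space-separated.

0.142 0.099 0.471

θ = κ·ℓ = 1.3762 × 0.5118 = 0.70434 rad
ρ = (1 − cos θ)/κ = (1 − 0.76204)/1.3762 = 0.17291
z = sin θ / κ = 0.64753/1.3762 = 0.47052
x = ρ cos φ = 0.17291 × cos(34.94°) = 0.14174
y = ρ sin φ = 0.17291 × sin(34.94°) = 0.09903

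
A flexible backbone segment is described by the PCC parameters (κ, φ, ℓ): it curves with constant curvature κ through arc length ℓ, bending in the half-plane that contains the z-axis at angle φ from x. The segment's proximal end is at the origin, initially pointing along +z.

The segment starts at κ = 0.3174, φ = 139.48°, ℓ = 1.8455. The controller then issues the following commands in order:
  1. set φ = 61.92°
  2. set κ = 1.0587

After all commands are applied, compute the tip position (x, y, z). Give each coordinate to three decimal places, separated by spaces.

0.611 1.145 0.876

initial: κ=0.3174, φ=139.48°, ℓ=1.8455
cmd 1: set φ=61.92° → (κ,φ,ℓ)=(0.3174,61.92°,1.8455) → tip=(0.2472,0.4634,1.7418)
cmd 2: set κ=1.0587 → (κ,φ,ℓ)=(1.0587,61.92°,1.8455) → tip=(0.6108,1.1448,0.8761)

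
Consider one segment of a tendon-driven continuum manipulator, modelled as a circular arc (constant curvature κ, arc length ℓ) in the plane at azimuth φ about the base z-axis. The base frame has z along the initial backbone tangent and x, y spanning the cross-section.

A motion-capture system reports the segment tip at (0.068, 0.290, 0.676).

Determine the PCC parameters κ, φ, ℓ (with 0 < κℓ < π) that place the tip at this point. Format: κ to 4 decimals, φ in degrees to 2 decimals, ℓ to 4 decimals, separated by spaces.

1.0917 76.80 0.7604

ρ = √(x²+y²) = √(0.068² + 0.290²) = 0.29787
φ = atan2(y, x) mod 360° = atan2(0.290, 0.068) = 76.8035°
|p|² = ρ² + z² = 0.29787² + 0.676² = 0.54570
κ = 2ρ / |p|² = 2×0.29787 / 0.54570 = 1.09168
θ = 2·atan2(ρ, z) = 2·atan2(0.29787, 0.676) = 0.83007 rad
ℓ = θ/κ = 0.83007/1.09168 = 0.76036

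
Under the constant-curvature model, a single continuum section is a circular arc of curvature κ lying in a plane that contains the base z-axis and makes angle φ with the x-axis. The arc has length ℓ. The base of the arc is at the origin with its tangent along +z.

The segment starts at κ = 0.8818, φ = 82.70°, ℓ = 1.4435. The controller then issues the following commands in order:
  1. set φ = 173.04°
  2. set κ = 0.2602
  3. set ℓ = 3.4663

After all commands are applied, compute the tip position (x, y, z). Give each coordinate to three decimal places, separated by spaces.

initial: κ=0.8818, φ=82.70°, ℓ=1.4435
cmd 1: set φ=173.04° → (κ,φ,ℓ)=(0.8818,173.04°,1.4435) → tip=(-0.7953,0.0971,1.0841)
cmd 2: set κ=0.2602 → (κ,φ,ℓ)=(0.2602,173.04°,1.4435) → tip=(-0.2659,0.0325,1.4098)
cmd 3: set ℓ=3.4663 → (κ,φ,ℓ)=(0.2602,173.04°,3.4663) → tip=(-1.4493,0.1769,3.0151)

-1.449 0.177 3.015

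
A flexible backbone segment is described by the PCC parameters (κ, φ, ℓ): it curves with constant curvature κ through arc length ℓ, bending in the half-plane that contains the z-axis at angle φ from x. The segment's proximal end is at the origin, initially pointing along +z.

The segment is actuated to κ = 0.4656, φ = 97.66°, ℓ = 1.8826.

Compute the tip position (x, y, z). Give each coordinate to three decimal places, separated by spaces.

-0.103 0.767 1.651

θ = κ·ℓ = 0.4656 × 1.8826 = 0.87654 rad
ρ = (1 − cos θ)/κ = (1 − 0.63982)/0.4656 = 0.77359
z = sin θ / κ = 0.76853/0.4656 = 1.65062
x = ρ cos φ = 0.77359 × cos(97.66°) = -0.10312
y = ρ sin φ = 0.77359 × sin(97.66°) = 0.76669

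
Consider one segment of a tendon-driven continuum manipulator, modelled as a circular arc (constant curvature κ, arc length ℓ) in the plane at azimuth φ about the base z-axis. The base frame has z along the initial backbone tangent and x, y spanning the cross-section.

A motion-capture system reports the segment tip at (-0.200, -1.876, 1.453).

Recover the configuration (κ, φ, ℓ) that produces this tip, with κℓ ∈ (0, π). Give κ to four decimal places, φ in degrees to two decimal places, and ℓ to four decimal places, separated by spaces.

0.6654 263.91 2.7487

ρ = √(x²+y²) = √(-0.200² + -1.876²) = 1.88663
φ = atan2(y, x) mod 360° = atan2(-1.876, -0.200) = 263.9147°
|p|² = ρ² + z² = 1.88663² + 1.453² = 5.67058
κ = 2ρ / |p|² = 2×1.88663 / 5.67058 = 0.66541
θ = 2·atan2(ρ, z) = 2·atan2(1.88663, 1.453) = 1.82904 rad
ℓ = θ/κ = 1.82904/0.66541 = 2.74874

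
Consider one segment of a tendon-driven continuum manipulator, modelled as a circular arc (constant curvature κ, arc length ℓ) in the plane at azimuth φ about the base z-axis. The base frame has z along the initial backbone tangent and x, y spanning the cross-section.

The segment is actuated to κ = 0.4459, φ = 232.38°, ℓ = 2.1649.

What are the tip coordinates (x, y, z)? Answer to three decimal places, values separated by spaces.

θ = κ·ℓ = 0.4459 × 2.1649 = 0.96533 rad
ρ = (1 − cos θ)/κ = (1 − 0.56915)/0.4459 = 0.96626
z = sin θ / κ = 0.82224/0.4459 = 1.84399
x = ρ cos φ = 0.96626 × cos(232.38°) = -0.58982
y = ρ sin φ = 0.96626 × sin(232.38°) = -0.76535

-0.590 -0.765 1.844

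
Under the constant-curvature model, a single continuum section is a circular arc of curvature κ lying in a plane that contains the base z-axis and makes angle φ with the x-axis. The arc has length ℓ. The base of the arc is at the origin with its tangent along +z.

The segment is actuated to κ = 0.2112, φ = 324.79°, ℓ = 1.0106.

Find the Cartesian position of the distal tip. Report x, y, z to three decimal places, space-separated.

θ = κ·ℓ = 0.2112 × 1.0106 = 0.21344 rad
ρ = (1 − cos θ)/κ = (1 − 0.97731)/0.2112 = 0.10744
z = sin θ / κ = 0.21182/0.2112 = 1.00294
x = ρ cos φ = 0.10744 × cos(324.79°) = 0.08778
y = ρ sin φ = 0.10744 × sin(324.79°) = -0.06195

0.088 -0.062 1.003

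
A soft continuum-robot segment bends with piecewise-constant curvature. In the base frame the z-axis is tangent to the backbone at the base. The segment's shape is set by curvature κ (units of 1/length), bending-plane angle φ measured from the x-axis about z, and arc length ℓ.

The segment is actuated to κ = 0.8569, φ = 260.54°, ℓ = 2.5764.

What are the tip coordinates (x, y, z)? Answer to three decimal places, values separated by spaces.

θ = κ·ℓ = 0.8569 × 2.5764 = 2.20772 rad
ρ = (1 − cos θ)/κ = (1 − -0.59472)/0.8569 = 1.86104
z = sin θ / κ = 0.80393/0.8569 = 0.93819
x = ρ cos φ = 1.86104 × cos(260.54°) = -0.30588
y = ρ sin φ = 1.86104 × sin(260.54°) = -1.83573

-0.306 -1.836 0.938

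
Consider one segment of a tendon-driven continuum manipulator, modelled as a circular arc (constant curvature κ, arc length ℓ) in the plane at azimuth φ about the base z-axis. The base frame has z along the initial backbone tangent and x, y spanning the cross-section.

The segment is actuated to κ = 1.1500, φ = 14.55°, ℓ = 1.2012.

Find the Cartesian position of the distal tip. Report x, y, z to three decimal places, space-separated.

0.683 0.177 0.854

θ = κ·ℓ = 1.1500 × 1.2012 = 1.38138 rad
ρ = (1 − cos θ)/κ = (1 − 0.18829)/1.1500 = 0.70584
z = sin θ / κ = 0.98211/1.1500 = 0.85401
x = ρ cos φ = 0.70584 × cos(14.55°) = 0.68320
y = ρ sin φ = 0.70584 × sin(14.55°) = 0.17732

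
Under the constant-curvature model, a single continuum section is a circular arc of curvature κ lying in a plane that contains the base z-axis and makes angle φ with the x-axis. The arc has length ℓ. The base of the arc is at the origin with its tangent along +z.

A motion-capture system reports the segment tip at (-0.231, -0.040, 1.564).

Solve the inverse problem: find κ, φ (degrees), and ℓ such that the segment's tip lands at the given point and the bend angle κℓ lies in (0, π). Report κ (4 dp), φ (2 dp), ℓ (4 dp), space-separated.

0.1875 189.82 1.5873

ρ = √(x²+y²) = √(-0.231² + -0.040²) = 0.23444
φ = atan2(y, x) mod 360° = atan2(-0.040, -0.231) = 189.8239°
|p|² = ρ² + z² = 0.23444² + 1.564² = 2.50106
κ = 2ρ / |p|² = 2×0.23444 / 2.50106 = 0.18747
θ = 2·atan2(ρ, z) = 2·atan2(0.23444, 1.564) = 0.29758 rad
ℓ = θ/κ = 0.29758/0.18747 = 1.58732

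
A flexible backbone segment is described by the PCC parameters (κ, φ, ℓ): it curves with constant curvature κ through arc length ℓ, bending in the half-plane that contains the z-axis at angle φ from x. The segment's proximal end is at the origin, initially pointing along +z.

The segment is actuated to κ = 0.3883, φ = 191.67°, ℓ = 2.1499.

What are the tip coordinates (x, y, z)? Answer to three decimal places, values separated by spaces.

-0.829 -0.171 1.909

θ = κ·ℓ = 0.3883 × 2.1499 = 0.83481 rad
ρ = (1 − cos θ)/κ = (1 − 0.67132)/0.3883 = 0.84646
z = sin θ / κ = 0.74117/0.3883 = 1.90875
x = ρ cos φ = 0.84646 × cos(191.67°) = -0.82896
y = ρ sin φ = 0.84646 × sin(191.67°) = -0.17122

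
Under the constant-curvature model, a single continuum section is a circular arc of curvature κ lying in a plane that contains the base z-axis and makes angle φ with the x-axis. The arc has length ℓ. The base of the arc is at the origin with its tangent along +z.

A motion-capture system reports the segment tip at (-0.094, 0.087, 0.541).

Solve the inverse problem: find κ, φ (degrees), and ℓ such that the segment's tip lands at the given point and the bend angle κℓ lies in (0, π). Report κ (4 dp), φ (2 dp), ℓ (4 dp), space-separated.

0.8288 137.21 0.5610

ρ = √(x²+y²) = √(-0.094² + 0.087²) = 0.12808
φ = atan2(y, x) mod 360° = atan2(0.087, -0.094) = 137.2148°
|p|² = ρ² + z² = 0.12808² + 0.541² = 0.30909
κ = 2ρ / |p|² = 2×0.12808 / 0.30909 = 0.82878
θ = 2·atan2(ρ, z) = 2·atan2(0.12808, 0.541) = 0.46494 rad
ℓ = θ/κ = 0.46494/0.82878 = 0.56099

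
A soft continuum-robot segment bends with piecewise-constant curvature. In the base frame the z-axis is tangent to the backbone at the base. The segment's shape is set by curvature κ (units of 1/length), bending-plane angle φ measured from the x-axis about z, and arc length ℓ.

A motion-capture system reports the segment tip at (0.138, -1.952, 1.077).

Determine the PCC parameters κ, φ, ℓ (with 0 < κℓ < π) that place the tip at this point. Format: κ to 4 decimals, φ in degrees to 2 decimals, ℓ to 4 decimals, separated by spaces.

0.7844 274.04 2.7222

ρ = √(x²+y²) = √(0.138² + -1.952²) = 1.95687
φ = atan2(y, x) mod 360° = atan2(-1.952, 0.138) = 274.0439°
|p|² = ρ² + z² = 1.95687² + 1.077² = 4.98928
κ = 2ρ / |p|² = 2×1.95687 / 4.98928 = 0.78443
θ = 2·atan2(ρ, z) = 2·atan2(1.95687, 1.077) = 2.13534 rad
ℓ = θ/κ = 2.13534/0.78443 = 2.72215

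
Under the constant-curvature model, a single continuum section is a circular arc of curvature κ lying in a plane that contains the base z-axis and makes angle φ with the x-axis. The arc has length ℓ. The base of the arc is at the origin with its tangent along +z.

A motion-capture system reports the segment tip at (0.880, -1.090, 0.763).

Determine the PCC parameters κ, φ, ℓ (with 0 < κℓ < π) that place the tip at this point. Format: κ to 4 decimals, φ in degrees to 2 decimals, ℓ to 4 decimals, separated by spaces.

ρ = √(x²+y²) = √(0.880² + -1.090²) = 1.40089
φ = atan2(y, x) mod 360° = atan2(-1.090, 0.880) = 308.9153°
|p|² = ρ² + z² = 1.40089² + 0.763² = 2.54467
κ = 2ρ / |p|² = 2×1.40089 / 2.54467 = 1.10104
θ = 2·atan2(ρ, z) = 2·atan2(1.40089, 0.763) = 2.14414 rad
ℓ = θ/κ = 2.14414/1.10104 = 1.94737

1.1010 308.92 1.9474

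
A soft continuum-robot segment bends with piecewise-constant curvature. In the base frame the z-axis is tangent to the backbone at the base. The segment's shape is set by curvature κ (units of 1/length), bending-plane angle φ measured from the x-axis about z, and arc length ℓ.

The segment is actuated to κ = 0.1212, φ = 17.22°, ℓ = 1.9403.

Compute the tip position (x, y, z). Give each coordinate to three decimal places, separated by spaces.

0.217 0.067 1.922

θ = κ·ℓ = 0.1212 × 1.9403 = 0.23516 rad
ρ = (1 − cos θ)/κ = (1 − 0.97248)/0.1212 = 0.22710
z = sin θ / κ = 0.23300/0.1212 = 1.92247
x = ρ cos φ = 0.22710 × cos(17.22°) = 0.21692
y = ρ sin φ = 0.22710 × sin(17.22°) = 0.06723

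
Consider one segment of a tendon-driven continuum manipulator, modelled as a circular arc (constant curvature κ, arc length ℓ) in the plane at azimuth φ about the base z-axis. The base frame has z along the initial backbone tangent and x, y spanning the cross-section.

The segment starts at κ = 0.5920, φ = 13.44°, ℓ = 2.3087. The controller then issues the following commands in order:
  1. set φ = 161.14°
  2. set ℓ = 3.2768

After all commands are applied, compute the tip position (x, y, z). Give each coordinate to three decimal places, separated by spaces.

initial: κ=0.5920, φ=13.44°, ℓ=2.3087
cmd 1: set φ=161.14° → (κ,φ,ℓ)=(0.5920,161.14°,2.3087) → tip=(-1.2746,0.4354,1.6541)
cmd 2: set ℓ=3.2768 → (κ,φ,ℓ)=(0.5920,161.14°,3.2768) → tip=(-2.1752,0.7430,1.5754)

-2.175 0.743 1.575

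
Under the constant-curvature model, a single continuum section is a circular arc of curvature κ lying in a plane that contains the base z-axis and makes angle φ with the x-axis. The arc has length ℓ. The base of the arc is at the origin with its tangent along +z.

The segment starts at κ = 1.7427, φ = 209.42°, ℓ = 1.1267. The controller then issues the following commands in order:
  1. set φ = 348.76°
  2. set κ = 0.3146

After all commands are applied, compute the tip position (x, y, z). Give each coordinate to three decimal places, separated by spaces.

0.194 -0.039 1.103

initial: κ=1.7427, φ=209.42°, ℓ=1.1267
cmd 1: set φ=348.76° → (κ,φ,ℓ)=(1.7427,348.76°,1.1267) → tip=(0.7782,-0.1547,0.5301)
cmd 2: set κ=0.3146 → (κ,φ,ℓ)=(0.3146,348.76°,1.1267) → tip=(0.1938,-0.0385,1.1033)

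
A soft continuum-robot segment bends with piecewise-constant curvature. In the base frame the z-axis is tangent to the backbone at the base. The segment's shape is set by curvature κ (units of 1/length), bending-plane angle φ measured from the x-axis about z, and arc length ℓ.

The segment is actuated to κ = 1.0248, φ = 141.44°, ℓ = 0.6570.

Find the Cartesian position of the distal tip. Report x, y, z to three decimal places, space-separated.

-0.167 0.133 0.608

θ = κ·ℓ = 1.0248 × 0.6570 = 0.67329 rad
ρ = (1 − cos θ)/κ = (1 − 0.78177)/1.0248 = 0.21295
z = sin θ / κ = 0.62356/1.0248 = 0.60847
x = ρ cos φ = 0.21295 × cos(141.44°) = -0.16651
y = ρ sin φ = 0.21295 × sin(141.44°) = 0.13274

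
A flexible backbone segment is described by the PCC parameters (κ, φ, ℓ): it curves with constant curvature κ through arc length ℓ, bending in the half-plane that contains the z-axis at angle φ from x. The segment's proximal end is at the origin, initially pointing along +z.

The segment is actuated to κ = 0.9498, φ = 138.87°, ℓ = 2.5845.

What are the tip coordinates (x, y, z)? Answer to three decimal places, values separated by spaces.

θ = κ·ℓ = 0.9498 × 2.5845 = 2.45476 rad
ρ = (1 − cos θ)/κ = (1 − -0.77326)/0.9498 = 1.86698
z = sin θ / κ = 0.63409/0.9498 = 0.66761
x = ρ cos φ = 1.86698 × cos(138.87°) = -1.40624
y = ρ sin φ = 1.86698 × sin(138.87°) = 1.22804

-1.406 1.228 0.668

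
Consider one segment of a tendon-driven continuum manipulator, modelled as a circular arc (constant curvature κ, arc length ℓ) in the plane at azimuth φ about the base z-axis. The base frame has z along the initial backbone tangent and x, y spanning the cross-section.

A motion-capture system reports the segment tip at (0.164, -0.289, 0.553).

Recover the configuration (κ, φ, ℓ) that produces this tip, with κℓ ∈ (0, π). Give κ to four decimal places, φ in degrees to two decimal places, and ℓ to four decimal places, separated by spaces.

ρ = √(x²+y²) = √(0.164² + -0.289²) = 0.33229
φ = atan2(y, x) mod 360° = atan2(-0.289, 0.164) = 299.5738°
|p|² = ρ² + z² = 0.33229² + 0.553² = 0.41623
κ = 2ρ / |p|² = 2×0.33229 / 0.41623 = 1.59668
θ = 2·atan2(ρ, z) = 2·atan2(0.33229, 0.553) = 1.08214 rad
ℓ = θ/κ = 1.08214/1.59668 = 0.67774

1.5967 299.57 0.6777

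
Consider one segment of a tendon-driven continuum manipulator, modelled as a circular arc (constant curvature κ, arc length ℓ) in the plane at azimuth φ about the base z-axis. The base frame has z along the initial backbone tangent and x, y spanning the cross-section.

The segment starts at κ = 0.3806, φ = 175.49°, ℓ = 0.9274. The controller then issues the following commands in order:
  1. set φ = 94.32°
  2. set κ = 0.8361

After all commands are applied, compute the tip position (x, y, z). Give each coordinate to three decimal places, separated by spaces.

-0.026 0.341 0.837

initial: κ=0.3806, φ=175.49°, ℓ=0.9274
cmd 1: set φ=94.32° → (κ,φ,ℓ)=(0.3806,94.32°,0.9274) → tip=(-0.0122,0.1615,0.9083)
cmd 2: set κ=0.8361 → (κ,φ,ℓ)=(0.8361,94.32°,0.9274) → tip=(-0.0258,0.3409,0.8372)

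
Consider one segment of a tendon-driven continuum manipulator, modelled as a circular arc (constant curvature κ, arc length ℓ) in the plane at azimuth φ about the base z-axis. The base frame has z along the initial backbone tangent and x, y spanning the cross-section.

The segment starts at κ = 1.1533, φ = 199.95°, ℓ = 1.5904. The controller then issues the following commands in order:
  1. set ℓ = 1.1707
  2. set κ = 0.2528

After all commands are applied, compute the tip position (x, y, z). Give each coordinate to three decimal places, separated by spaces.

-0.162 -0.059 1.154

initial: κ=1.1533, φ=199.95°, ℓ=1.5904
cmd 1: set ℓ=1.1707 → (κ,φ,ℓ)=(1.1533,199.95°,1.1707) → tip=(-0.6367,-0.2311,0.8461)
cmd 2: set κ=0.2528 → (κ,φ,ℓ)=(0.2528,199.95°,1.1707) → tip=(-0.1617,-0.0587,1.1537)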